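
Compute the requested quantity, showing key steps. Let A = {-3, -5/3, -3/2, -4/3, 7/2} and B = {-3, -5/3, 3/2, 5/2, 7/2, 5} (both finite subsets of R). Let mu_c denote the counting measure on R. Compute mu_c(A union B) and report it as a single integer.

Counting measure on a finite set equals cardinality. By inclusion-exclusion, |A union B| = |A| + |B| - |A cap B|.
|A| = 5, |B| = 6, |A cap B| = 3.
So mu_c(A union B) = 5 + 6 - 3 = 8.

8


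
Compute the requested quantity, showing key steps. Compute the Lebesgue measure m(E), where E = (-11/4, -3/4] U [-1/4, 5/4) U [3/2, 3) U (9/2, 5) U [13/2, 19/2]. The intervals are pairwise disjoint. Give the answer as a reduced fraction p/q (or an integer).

For pairwise disjoint intervals, m(union_i I_i) = sum_i m(I_i),
and m is invariant under swapping open/closed endpoints (single points have measure 0).
So m(E) = sum_i (b_i - a_i).
  I_1 has length -3/4 - (-11/4) = 2.
  I_2 has length 5/4 - (-1/4) = 3/2.
  I_3 has length 3 - 3/2 = 3/2.
  I_4 has length 5 - 9/2 = 1/2.
  I_5 has length 19/2 - 13/2 = 3.
Summing:
  m(E) = 2 + 3/2 + 3/2 + 1/2 + 3 = 17/2.

17/2


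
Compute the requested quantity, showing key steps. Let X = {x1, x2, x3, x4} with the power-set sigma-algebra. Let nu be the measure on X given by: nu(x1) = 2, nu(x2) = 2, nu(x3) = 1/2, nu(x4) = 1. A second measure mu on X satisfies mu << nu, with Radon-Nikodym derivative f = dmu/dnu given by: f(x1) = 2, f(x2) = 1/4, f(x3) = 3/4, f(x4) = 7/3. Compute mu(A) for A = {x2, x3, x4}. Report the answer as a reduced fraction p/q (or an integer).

By the defining property of the Radon-Nikodym derivative, for every measurable set A,
  mu(A) = integral_A f dnu.
Since nu is a discrete measure concentrated on the atoms of X, the integral over A reduces to the sum
  mu(A) = sum_{x in A} f(x) * nu({x}).
Computing each term:
  x2: f(x2) * nu(x2) = 1/4 * 2 = 1/2.
  x3: f(x3) * nu(x3) = 3/4 * 1/2 = 3/8.
  x4: f(x4) * nu(x4) = 7/3 * 1 = 7/3.
Summing: mu(A) = 1/2 + 3/8 + 7/3 = 77/24.

77/24


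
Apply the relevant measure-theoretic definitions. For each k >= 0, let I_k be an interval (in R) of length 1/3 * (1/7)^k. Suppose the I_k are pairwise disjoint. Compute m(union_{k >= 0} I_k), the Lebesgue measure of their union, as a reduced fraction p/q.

By countable additivity of the Lebesgue measure on pairwise disjoint measurable sets,
  m(union_{k >= 0} I_k) = sum_{k >= 0} m(I_k) = sum_{k >= 0} a * r^k,
  with a = 1/3 and r = 1/7.
Since 0 < r = 1/7 < 1, the geometric series converges:
  sum_{k >= 0} a * r^k = a / (1 - r).
  = 1/3 / (1 - 1/7)
  = 1/3 / (6/7)
  = 7/18.

7/18


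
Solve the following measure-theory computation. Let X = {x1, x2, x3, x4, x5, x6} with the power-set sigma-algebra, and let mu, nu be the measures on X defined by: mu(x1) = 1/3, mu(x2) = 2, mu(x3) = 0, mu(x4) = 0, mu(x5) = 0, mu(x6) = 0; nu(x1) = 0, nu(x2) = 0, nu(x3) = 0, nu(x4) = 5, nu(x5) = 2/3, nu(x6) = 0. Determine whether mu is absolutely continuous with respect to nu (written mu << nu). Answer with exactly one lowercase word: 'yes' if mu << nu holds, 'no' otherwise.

mu << nu means: every nu-null measurable set is also mu-null; equivalently, for every atom x, if nu({x}) = 0 then mu({x}) = 0.
Checking each atom:
  x1: nu = 0, mu = 1/3 > 0 -> violates mu << nu.
  x2: nu = 0, mu = 2 > 0 -> violates mu << nu.
  x3: nu = 0, mu = 0 -> consistent with mu << nu.
  x4: nu = 5 > 0 -> no constraint.
  x5: nu = 2/3 > 0 -> no constraint.
  x6: nu = 0, mu = 0 -> consistent with mu << nu.
The atom(s) x1, x2 violate the condition (nu = 0 but mu > 0). Therefore mu is NOT absolutely continuous w.r.t. nu.

no


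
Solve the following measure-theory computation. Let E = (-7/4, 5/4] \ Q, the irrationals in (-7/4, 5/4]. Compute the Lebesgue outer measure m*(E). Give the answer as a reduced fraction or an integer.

The interval I = (-7/4, 5/4] has m(I) = 5/4 - (-7/4) = 3 (endpoints are measure-zero, so open/closed/half-open agree). Write I = (I cap Q) u (I \ Q). The rationals in I are countable, so m*(I cap Q) = 0 (cover each rational by intervals whose total length is arbitrarily small). By countable subadditivity m*(I) <= m*(I cap Q) + m*(I \ Q), hence m*(I \ Q) >= m(I) = 3. The reverse inequality m*(I \ Q) <= m*(I) = 3 is trivial since (I \ Q) is a subset of I. Therefore m*(I \ Q) = 3.

3


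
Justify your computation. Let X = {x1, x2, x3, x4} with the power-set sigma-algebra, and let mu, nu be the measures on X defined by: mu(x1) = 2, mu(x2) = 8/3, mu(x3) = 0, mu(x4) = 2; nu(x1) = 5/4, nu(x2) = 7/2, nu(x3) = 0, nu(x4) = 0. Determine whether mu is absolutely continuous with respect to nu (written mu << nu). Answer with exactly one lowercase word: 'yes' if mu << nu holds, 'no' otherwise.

mu << nu means: every nu-null measurable set is also mu-null; equivalently, for every atom x, if nu({x}) = 0 then mu({x}) = 0.
Checking each atom:
  x1: nu = 5/4 > 0 -> no constraint.
  x2: nu = 7/2 > 0 -> no constraint.
  x3: nu = 0, mu = 0 -> consistent with mu << nu.
  x4: nu = 0, mu = 2 > 0 -> violates mu << nu.
The atom(s) x4 violate the condition (nu = 0 but mu > 0). Therefore mu is NOT absolutely continuous w.r.t. nu.

no


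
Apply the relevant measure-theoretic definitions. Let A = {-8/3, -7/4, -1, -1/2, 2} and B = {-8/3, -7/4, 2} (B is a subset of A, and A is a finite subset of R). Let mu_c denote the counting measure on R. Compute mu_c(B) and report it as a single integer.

Counting measure assigns mu_c(E) = |E| (number of elements) when E is finite.
B has 3 element(s), so mu_c(B) = 3.

3


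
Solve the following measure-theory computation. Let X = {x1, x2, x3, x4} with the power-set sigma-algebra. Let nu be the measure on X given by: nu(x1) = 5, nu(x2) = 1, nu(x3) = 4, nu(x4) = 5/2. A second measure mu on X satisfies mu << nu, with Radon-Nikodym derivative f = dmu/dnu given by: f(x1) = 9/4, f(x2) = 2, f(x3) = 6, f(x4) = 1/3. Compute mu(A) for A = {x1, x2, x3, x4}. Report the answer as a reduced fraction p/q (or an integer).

By the defining property of the Radon-Nikodym derivative, for every measurable set A,
  mu(A) = integral_A f dnu.
Since nu is a discrete measure concentrated on the atoms of X, the integral over A reduces to the sum
  mu(A) = sum_{x in A} f(x) * nu({x}).
Computing each term:
  x1: f(x1) * nu(x1) = 9/4 * 5 = 45/4.
  x2: f(x2) * nu(x2) = 2 * 1 = 2.
  x3: f(x3) * nu(x3) = 6 * 4 = 24.
  x4: f(x4) * nu(x4) = 1/3 * 5/2 = 5/6.
Summing: mu(A) = 45/4 + 2 + 24 + 5/6 = 457/12.

457/12


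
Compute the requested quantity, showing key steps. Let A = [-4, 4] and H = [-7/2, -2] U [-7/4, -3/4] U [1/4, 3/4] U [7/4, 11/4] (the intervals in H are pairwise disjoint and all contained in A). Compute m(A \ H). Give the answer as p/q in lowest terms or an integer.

The ambient interval has length m(A) = 4 - (-4) = 8.
Since the holes are disjoint and sit inside A, by finite additivity
  m(H) = sum_i (b_i - a_i), and m(A \ H) = m(A) - m(H).
Computing the hole measures:
  m(H_1) = -2 - (-7/2) = 3/2.
  m(H_2) = -3/4 - (-7/4) = 1.
  m(H_3) = 3/4 - 1/4 = 1/2.
  m(H_4) = 11/4 - 7/4 = 1.
Summed: m(H) = 3/2 + 1 + 1/2 + 1 = 4.
So m(A \ H) = 8 - 4 = 4.

4


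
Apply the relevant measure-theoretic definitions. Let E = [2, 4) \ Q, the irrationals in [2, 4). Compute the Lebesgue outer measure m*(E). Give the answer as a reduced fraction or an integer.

The interval I = [2, 4) has m(I) = 4 - 2 = 2 (endpoints are measure-zero, so open/closed/half-open agree). Write I = (I cap Q) u (I \ Q). The rationals in I are countable, so m*(I cap Q) = 0 (cover each rational by intervals whose total length is arbitrarily small). By countable subadditivity m*(I) <= m*(I cap Q) + m*(I \ Q), hence m*(I \ Q) >= m(I) = 2. The reverse inequality m*(I \ Q) <= m*(I) = 2 is trivial since (I \ Q) is a subset of I. Therefore m*(I \ Q) = 2.

2


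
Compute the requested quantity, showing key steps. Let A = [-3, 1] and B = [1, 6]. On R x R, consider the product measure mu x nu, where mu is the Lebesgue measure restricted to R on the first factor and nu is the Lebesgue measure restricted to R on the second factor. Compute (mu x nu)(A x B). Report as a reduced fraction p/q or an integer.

For a measurable rectangle A x B, the product measure satisfies
  (mu x nu)(A x B) = mu(A) * nu(B).
  mu(A) = 4.
  nu(B) = 5.
  (mu x nu)(A x B) = 4 * 5 = 20.

20


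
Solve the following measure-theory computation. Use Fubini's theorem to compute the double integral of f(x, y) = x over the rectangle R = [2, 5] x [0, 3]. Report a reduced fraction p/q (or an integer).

f(x, y) is a tensor product of a function of x and a function of y, and both factors are bounded continuous (hence Lebesgue integrable) on the rectangle, so Fubini's theorem applies:
  integral_R f d(m x m) = (integral_a1^b1 x dx) * (integral_a2^b2 1 dy).
Inner integral in x: integral_{2}^{5} x dx = (5^2 - 2^2)/2
  = 21/2.
Inner integral in y: integral_{0}^{3} 1 dy = (3^1 - 0^1)/1
  = 3.
Product: (21/2) * (3) = 63/2.

63/2


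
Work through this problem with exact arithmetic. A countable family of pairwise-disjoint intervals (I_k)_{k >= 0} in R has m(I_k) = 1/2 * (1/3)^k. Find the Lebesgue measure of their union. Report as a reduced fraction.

By countable additivity of the Lebesgue measure on pairwise disjoint measurable sets,
  m(union_{k >= 0} I_k) = sum_{k >= 0} m(I_k) = sum_{k >= 0} a * r^k,
  with a = 1/2 and r = 1/3.
Since 0 < r = 1/3 < 1, the geometric series converges:
  sum_{k >= 0} a * r^k = a / (1 - r).
  = 1/2 / (1 - 1/3)
  = 1/2 / (2/3)
  = 3/4.

3/4


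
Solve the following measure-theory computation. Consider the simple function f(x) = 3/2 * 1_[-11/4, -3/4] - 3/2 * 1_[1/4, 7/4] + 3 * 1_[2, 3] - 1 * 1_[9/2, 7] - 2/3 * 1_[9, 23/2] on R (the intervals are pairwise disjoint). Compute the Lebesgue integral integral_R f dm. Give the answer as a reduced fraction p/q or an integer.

For a simple function f = sum_i c_i * 1_{A_i} with disjoint A_i,
  integral f dm = sum_i c_i * m(A_i).
Lengths of the A_i:
  m(A_1) = -3/4 - (-11/4) = 2.
  m(A_2) = 7/4 - 1/4 = 3/2.
  m(A_3) = 3 - 2 = 1.
  m(A_4) = 7 - 9/2 = 5/2.
  m(A_5) = 23/2 - 9 = 5/2.
Contributions c_i * m(A_i):
  (3/2) * (2) = 3.
  (-3/2) * (3/2) = -9/4.
  (3) * (1) = 3.
  (-1) * (5/2) = -5/2.
  (-2/3) * (5/2) = -5/3.
Total: 3 - 9/4 + 3 - 5/2 - 5/3 = -5/12.

-5/12


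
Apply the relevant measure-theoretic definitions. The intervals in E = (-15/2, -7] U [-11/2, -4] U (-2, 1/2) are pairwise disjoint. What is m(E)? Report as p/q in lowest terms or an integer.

For pairwise disjoint intervals, m(union_i I_i) = sum_i m(I_i),
and m is invariant under swapping open/closed endpoints (single points have measure 0).
So m(E) = sum_i (b_i - a_i).
  I_1 has length -7 - (-15/2) = 1/2.
  I_2 has length -4 - (-11/2) = 3/2.
  I_3 has length 1/2 - (-2) = 5/2.
Summing:
  m(E) = 1/2 + 3/2 + 5/2 = 9/2.

9/2


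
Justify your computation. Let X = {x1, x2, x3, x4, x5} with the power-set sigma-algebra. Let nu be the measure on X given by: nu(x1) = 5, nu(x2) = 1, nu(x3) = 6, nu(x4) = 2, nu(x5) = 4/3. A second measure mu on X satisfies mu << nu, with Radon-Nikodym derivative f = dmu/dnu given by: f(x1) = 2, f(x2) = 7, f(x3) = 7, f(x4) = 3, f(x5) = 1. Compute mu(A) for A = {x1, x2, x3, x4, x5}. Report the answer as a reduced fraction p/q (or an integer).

By the defining property of the Radon-Nikodym derivative, for every measurable set A,
  mu(A) = integral_A f dnu.
Since nu is a discrete measure concentrated on the atoms of X, the integral over A reduces to the sum
  mu(A) = sum_{x in A} f(x) * nu({x}).
Computing each term:
  x1: f(x1) * nu(x1) = 2 * 5 = 10.
  x2: f(x2) * nu(x2) = 7 * 1 = 7.
  x3: f(x3) * nu(x3) = 7 * 6 = 42.
  x4: f(x4) * nu(x4) = 3 * 2 = 6.
  x5: f(x5) * nu(x5) = 1 * 4/3 = 4/3.
Summing: mu(A) = 10 + 7 + 42 + 6 + 4/3 = 199/3.

199/3


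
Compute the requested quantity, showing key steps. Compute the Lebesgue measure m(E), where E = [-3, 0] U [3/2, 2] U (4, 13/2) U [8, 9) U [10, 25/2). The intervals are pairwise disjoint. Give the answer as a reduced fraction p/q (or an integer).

For pairwise disjoint intervals, m(union_i I_i) = sum_i m(I_i),
and m is invariant under swapping open/closed endpoints (single points have measure 0).
So m(E) = sum_i (b_i - a_i).
  I_1 has length 0 - (-3) = 3.
  I_2 has length 2 - 3/2 = 1/2.
  I_3 has length 13/2 - 4 = 5/2.
  I_4 has length 9 - 8 = 1.
  I_5 has length 25/2 - 10 = 5/2.
Summing:
  m(E) = 3 + 1/2 + 5/2 + 1 + 5/2 = 19/2.

19/2


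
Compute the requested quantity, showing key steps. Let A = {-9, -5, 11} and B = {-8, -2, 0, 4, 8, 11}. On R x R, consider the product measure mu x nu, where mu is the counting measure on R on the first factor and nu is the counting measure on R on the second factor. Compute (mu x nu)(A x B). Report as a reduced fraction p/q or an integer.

For a measurable rectangle A x B, the product measure satisfies
  (mu x nu)(A x B) = mu(A) * nu(B).
  mu(A) = 3.
  nu(B) = 6.
  (mu x nu)(A x B) = 3 * 6 = 18.

18


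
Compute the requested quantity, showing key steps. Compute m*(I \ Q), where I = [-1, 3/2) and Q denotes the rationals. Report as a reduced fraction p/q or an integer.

The interval I = [-1, 3/2) has m(I) = 3/2 - (-1) = 5/2 (endpoints are measure-zero, so open/closed/half-open agree). Write I = (I cap Q) u (I \ Q). The rationals in I are countable, so m*(I cap Q) = 0 (cover each rational by intervals whose total length is arbitrarily small). By countable subadditivity m*(I) <= m*(I cap Q) + m*(I \ Q), hence m*(I \ Q) >= m(I) = 5/2. The reverse inequality m*(I \ Q) <= m*(I) = 5/2 is trivial since (I \ Q) is a subset of I. Therefore m*(I \ Q) = 5/2.

5/2


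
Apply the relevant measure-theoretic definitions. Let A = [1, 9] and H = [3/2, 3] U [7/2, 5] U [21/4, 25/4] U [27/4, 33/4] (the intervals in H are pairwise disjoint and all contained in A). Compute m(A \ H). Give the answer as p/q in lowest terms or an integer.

The ambient interval has length m(A) = 9 - 1 = 8.
Since the holes are disjoint and sit inside A, by finite additivity
  m(H) = sum_i (b_i - a_i), and m(A \ H) = m(A) - m(H).
Computing the hole measures:
  m(H_1) = 3 - 3/2 = 3/2.
  m(H_2) = 5 - 7/2 = 3/2.
  m(H_3) = 25/4 - 21/4 = 1.
  m(H_4) = 33/4 - 27/4 = 3/2.
Summed: m(H) = 3/2 + 3/2 + 1 + 3/2 = 11/2.
So m(A \ H) = 8 - 11/2 = 5/2.

5/2


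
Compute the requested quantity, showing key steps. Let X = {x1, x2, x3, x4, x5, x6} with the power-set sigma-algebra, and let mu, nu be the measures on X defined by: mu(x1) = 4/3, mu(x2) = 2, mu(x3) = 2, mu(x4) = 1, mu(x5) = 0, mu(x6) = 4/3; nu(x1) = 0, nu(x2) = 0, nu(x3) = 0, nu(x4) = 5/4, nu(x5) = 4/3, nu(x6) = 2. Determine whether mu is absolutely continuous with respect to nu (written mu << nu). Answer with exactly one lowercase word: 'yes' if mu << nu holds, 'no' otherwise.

mu << nu means: every nu-null measurable set is also mu-null; equivalently, for every atom x, if nu({x}) = 0 then mu({x}) = 0.
Checking each atom:
  x1: nu = 0, mu = 4/3 > 0 -> violates mu << nu.
  x2: nu = 0, mu = 2 > 0 -> violates mu << nu.
  x3: nu = 0, mu = 2 > 0 -> violates mu << nu.
  x4: nu = 5/4 > 0 -> no constraint.
  x5: nu = 4/3 > 0 -> no constraint.
  x6: nu = 2 > 0 -> no constraint.
The atom(s) x1, x2, x3 violate the condition (nu = 0 but mu > 0). Therefore mu is NOT absolutely continuous w.r.t. nu.

no


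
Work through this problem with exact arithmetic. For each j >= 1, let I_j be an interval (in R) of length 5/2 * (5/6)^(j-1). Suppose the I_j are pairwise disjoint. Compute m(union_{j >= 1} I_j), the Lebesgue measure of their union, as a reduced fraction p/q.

By countable additivity of the Lebesgue measure on pairwise disjoint measurable sets,
  m(union_{j >= 1} I_j) = sum_{j >= 1} m(I_j) = sum_{j >= 1} a * r^(j-1),
  with a = 5/2 and r = 5/6.
Since 0 < r = 5/6 < 1, the geometric series converges:
  sum_{j >= 1} a * r^(j-1) = a / (1 - r).
  = 5/2 / (1 - 5/6)
  = 5/2 / (1/6)
  = 15.

15


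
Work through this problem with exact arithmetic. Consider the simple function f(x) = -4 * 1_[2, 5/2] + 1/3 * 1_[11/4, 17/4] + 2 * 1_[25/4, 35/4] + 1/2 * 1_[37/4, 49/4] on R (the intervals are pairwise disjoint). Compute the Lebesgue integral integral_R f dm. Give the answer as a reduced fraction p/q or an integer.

For a simple function f = sum_i c_i * 1_{A_i} with disjoint A_i,
  integral f dm = sum_i c_i * m(A_i).
Lengths of the A_i:
  m(A_1) = 5/2 - 2 = 1/2.
  m(A_2) = 17/4 - 11/4 = 3/2.
  m(A_3) = 35/4 - 25/4 = 5/2.
  m(A_4) = 49/4 - 37/4 = 3.
Contributions c_i * m(A_i):
  (-4) * (1/2) = -2.
  (1/3) * (3/2) = 1/2.
  (2) * (5/2) = 5.
  (1/2) * (3) = 3/2.
Total: -2 + 1/2 + 5 + 3/2 = 5.

5


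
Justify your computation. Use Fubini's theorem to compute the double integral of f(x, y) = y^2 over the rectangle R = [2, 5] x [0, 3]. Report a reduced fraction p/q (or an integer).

f(x, y) is a tensor product of a function of x and a function of y, and both factors are bounded continuous (hence Lebesgue integrable) on the rectangle, so Fubini's theorem applies:
  integral_R f d(m x m) = (integral_a1^b1 1 dx) * (integral_a2^b2 y^2 dy).
Inner integral in x: integral_{2}^{5} 1 dx = (5^1 - 2^1)/1
  = 3.
Inner integral in y: integral_{0}^{3} y^2 dy = (3^3 - 0^3)/3
  = 9.
Product: (3) * (9) = 27.

27


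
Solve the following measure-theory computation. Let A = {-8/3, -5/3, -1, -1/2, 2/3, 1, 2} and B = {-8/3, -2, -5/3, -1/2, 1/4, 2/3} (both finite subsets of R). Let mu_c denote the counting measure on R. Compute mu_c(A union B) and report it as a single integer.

Counting measure on a finite set equals cardinality. By inclusion-exclusion, |A union B| = |A| + |B| - |A cap B|.
|A| = 7, |B| = 6, |A cap B| = 4.
So mu_c(A union B) = 7 + 6 - 4 = 9.

9


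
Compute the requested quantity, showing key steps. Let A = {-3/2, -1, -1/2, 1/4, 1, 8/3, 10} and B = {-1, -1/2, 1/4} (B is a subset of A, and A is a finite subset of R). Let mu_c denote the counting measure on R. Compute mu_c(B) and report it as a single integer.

Counting measure assigns mu_c(E) = |E| (number of elements) when E is finite.
B has 3 element(s), so mu_c(B) = 3.

3


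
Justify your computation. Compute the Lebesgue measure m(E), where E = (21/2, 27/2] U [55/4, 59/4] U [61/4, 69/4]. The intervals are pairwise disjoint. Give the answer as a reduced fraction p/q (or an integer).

For pairwise disjoint intervals, m(union_i I_i) = sum_i m(I_i),
and m is invariant under swapping open/closed endpoints (single points have measure 0).
So m(E) = sum_i (b_i - a_i).
  I_1 has length 27/2 - 21/2 = 3.
  I_2 has length 59/4 - 55/4 = 1.
  I_3 has length 69/4 - 61/4 = 2.
Summing:
  m(E) = 3 + 1 + 2 = 6.

6


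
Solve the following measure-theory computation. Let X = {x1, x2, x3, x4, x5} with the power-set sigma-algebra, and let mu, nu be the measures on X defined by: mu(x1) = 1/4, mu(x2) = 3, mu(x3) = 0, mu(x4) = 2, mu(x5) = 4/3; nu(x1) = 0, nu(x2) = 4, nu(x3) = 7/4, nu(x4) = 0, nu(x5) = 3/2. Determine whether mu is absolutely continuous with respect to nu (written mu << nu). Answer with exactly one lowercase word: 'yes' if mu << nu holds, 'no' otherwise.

mu << nu means: every nu-null measurable set is also mu-null; equivalently, for every atom x, if nu({x}) = 0 then mu({x}) = 0.
Checking each atom:
  x1: nu = 0, mu = 1/4 > 0 -> violates mu << nu.
  x2: nu = 4 > 0 -> no constraint.
  x3: nu = 7/4 > 0 -> no constraint.
  x4: nu = 0, mu = 2 > 0 -> violates mu << nu.
  x5: nu = 3/2 > 0 -> no constraint.
The atom(s) x1, x4 violate the condition (nu = 0 but mu > 0). Therefore mu is NOT absolutely continuous w.r.t. nu.

no


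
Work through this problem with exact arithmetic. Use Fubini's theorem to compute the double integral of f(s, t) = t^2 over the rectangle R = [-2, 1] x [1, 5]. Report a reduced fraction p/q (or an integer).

f(s, t) is a tensor product of a function of s and a function of t, and both factors are bounded continuous (hence Lebesgue integrable) on the rectangle, so Fubini's theorem applies:
  integral_R f d(m x m) = (integral_a1^b1 1 ds) * (integral_a2^b2 t^2 dt).
Inner integral in s: integral_{-2}^{1} 1 ds = (1^1 - (-2)^1)/1
  = 3.
Inner integral in t: integral_{1}^{5} t^2 dt = (5^3 - 1^3)/3
  = 124/3.
Product: (3) * (124/3) = 124.

124


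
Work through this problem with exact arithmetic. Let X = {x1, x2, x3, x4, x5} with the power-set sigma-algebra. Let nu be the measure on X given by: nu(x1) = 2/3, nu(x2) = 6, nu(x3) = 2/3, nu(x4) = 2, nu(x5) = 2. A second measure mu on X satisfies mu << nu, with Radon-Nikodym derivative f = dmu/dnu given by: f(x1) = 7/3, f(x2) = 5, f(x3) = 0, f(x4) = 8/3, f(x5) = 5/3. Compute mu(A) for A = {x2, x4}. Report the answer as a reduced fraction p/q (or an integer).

By the defining property of the Radon-Nikodym derivative, for every measurable set A,
  mu(A) = integral_A f dnu.
Since nu is a discrete measure concentrated on the atoms of X, the integral over A reduces to the sum
  mu(A) = sum_{x in A} f(x) * nu({x}).
Computing each term:
  x2: f(x2) * nu(x2) = 5 * 6 = 30.
  x4: f(x4) * nu(x4) = 8/3 * 2 = 16/3.
Summing: mu(A) = 30 + 16/3 = 106/3.

106/3


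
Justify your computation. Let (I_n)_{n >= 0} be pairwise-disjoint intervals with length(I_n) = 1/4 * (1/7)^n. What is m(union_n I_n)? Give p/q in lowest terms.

By countable additivity of the Lebesgue measure on pairwise disjoint measurable sets,
  m(union_{n >= 0} I_n) = sum_{n >= 0} m(I_n) = sum_{n >= 0} a * r^n,
  with a = 1/4 and r = 1/7.
Since 0 < r = 1/7 < 1, the geometric series converges:
  sum_{n >= 0} a * r^n = a / (1 - r).
  = 1/4 / (1 - 1/7)
  = 1/4 / (6/7)
  = 7/24.

7/24


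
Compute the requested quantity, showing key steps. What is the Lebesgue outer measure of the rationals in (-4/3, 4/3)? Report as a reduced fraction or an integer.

The set Q cap (-4/3, 4/3) is countable (a subset of the countable set Q). Lebesgue outer measure of any countable set is 0: each singleton {q} has m*({q}) = 0, and by countable subadditivity m*(union_k {q_k}) <= sum_k m*({q_k}) = sum_k 0 = 0. The reverse inequality m*(E) >= 0 is automatic. So m*(Q cap (-4/3, 4/3)) = 0.

0


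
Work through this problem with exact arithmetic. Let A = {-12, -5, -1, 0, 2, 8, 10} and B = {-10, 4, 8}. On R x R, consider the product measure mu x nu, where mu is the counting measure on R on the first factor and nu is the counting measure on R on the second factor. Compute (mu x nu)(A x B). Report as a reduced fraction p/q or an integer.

For a measurable rectangle A x B, the product measure satisfies
  (mu x nu)(A x B) = mu(A) * nu(B).
  mu(A) = 7.
  nu(B) = 3.
  (mu x nu)(A x B) = 7 * 3 = 21.

21


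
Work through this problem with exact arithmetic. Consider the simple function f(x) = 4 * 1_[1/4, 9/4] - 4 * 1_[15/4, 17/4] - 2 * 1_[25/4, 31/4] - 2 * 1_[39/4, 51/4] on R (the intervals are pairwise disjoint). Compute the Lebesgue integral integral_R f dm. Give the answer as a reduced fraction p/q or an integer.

For a simple function f = sum_i c_i * 1_{A_i} with disjoint A_i,
  integral f dm = sum_i c_i * m(A_i).
Lengths of the A_i:
  m(A_1) = 9/4 - 1/4 = 2.
  m(A_2) = 17/4 - 15/4 = 1/2.
  m(A_3) = 31/4 - 25/4 = 3/2.
  m(A_4) = 51/4 - 39/4 = 3.
Contributions c_i * m(A_i):
  (4) * (2) = 8.
  (-4) * (1/2) = -2.
  (-2) * (3/2) = -3.
  (-2) * (3) = -6.
Total: 8 - 2 - 3 - 6 = -3.

-3


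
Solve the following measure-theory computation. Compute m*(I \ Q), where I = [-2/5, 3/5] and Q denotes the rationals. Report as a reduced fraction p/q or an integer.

The interval I = [-2/5, 3/5] has m(I) = 3/5 - (-2/5) = 1 (endpoints are measure-zero, so open/closed/half-open agree). Write I = (I cap Q) u (I \ Q). The rationals in I are countable, so m*(I cap Q) = 0 (cover each rational by intervals whose total length is arbitrarily small). By countable subadditivity m*(I) <= m*(I cap Q) + m*(I \ Q), hence m*(I \ Q) >= m(I) = 1. The reverse inequality m*(I \ Q) <= m*(I) = 1 is trivial since (I \ Q) is a subset of I. Therefore m*(I \ Q) = 1.

1


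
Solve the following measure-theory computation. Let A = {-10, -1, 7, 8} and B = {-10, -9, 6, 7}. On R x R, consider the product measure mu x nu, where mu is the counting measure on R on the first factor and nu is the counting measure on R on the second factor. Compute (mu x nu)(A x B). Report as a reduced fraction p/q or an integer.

For a measurable rectangle A x B, the product measure satisfies
  (mu x nu)(A x B) = mu(A) * nu(B).
  mu(A) = 4.
  nu(B) = 4.
  (mu x nu)(A x B) = 4 * 4 = 16.

16


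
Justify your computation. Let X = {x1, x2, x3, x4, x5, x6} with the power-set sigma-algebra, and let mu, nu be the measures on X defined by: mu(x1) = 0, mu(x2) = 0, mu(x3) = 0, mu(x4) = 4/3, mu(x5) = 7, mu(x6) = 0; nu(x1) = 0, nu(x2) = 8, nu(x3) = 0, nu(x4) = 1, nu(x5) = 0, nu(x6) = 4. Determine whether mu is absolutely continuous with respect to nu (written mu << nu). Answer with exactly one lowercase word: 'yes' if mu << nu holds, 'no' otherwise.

mu << nu means: every nu-null measurable set is also mu-null; equivalently, for every atom x, if nu({x}) = 0 then mu({x}) = 0.
Checking each atom:
  x1: nu = 0, mu = 0 -> consistent with mu << nu.
  x2: nu = 8 > 0 -> no constraint.
  x3: nu = 0, mu = 0 -> consistent with mu << nu.
  x4: nu = 1 > 0 -> no constraint.
  x5: nu = 0, mu = 7 > 0 -> violates mu << nu.
  x6: nu = 4 > 0 -> no constraint.
The atom(s) x5 violate the condition (nu = 0 but mu > 0). Therefore mu is NOT absolutely continuous w.r.t. nu.

no


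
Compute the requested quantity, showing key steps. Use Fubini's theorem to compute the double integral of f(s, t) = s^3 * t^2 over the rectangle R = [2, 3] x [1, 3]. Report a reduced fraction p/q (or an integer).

f(s, t) is a tensor product of a function of s and a function of t, and both factors are bounded continuous (hence Lebesgue integrable) on the rectangle, so Fubini's theorem applies:
  integral_R f d(m x m) = (integral_a1^b1 s^3 ds) * (integral_a2^b2 t^2 dt).
Inner integral in s: integral_{2}^{3} s^3 ds = (3^4 - 2^4)/4
  = 65/4.
Inner integral in t: integral_{1}^{3} t^2 dt = (3^3 - 1^3)/3
  = 26/3.
Product: (65/4) * (26/3) = 845/6.

845/6


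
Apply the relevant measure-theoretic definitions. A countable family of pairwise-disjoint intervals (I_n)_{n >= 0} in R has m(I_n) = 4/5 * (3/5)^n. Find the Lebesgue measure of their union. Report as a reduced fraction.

By countable additivity of the Lebesgue measure on pairwise disjoint measurable sets,
  m(union_{n >= 0} I_n) = sum_{n >= 0} m(I_n) = sum_{n >= 0} a * r^n,
  with a = 4/5 and r = 3/5.
Since 0 < r = 3/5 < 1, the geometric series converges:
  sum_{n >= 0} a * r^n = a / (1 - r).
  = 4/5 / (1 - 3/5)
  = 4/5 / (2/5)
  = 2.

2


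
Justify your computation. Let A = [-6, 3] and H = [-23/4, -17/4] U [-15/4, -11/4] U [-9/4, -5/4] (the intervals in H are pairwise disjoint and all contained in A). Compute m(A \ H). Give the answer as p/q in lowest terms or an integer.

The ambient interval has length m(A) = 3 - (-6) = 9.
Since the holes are disjoint and sit inside A, by finite additivity
  m(H) = sum_i (b_i - a_i), and m(A \ H) = m(A) - m(H).
Computing the hole measures:
  m(H_1) = -17/4 - (-23/4) = 3/2.
  m(H_2) = -11/4 - (-15/4) = 1.
  m(H_3) = -5/4 - (-9/4) = 1.
Summed: m(H) = 3/2 + 1 + 1 = 7/2.
So m(A \ H) = 9 - 7/2 = 11/2.

11/2


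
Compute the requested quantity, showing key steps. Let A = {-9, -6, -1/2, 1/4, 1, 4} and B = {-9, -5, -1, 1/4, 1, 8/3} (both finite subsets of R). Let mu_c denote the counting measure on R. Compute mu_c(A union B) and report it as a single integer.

Counting measure on a finite set equals cardinality. By inclusion-exclusion, |A union B| = |A| + |B| - |A cap B|.
|A| = 6, |B| = 6, |A cap B| = 3.
So mu_c(A union B) = 6 + 6 - 3 = 9.

9


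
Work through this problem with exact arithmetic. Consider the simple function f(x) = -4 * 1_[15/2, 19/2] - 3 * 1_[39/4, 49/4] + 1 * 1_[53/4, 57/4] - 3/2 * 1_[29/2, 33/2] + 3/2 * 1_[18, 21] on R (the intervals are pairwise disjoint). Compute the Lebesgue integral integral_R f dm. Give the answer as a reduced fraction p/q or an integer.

For a simple function f = sum_i c_i * 1_{A_i} with disjoint A_i,
  integral f dm = sum_i c_i * m(A_i).
Lengths of the A_i:
  m(A_1) = 19/2 - 15/2 = 2.
  m(A_2) = 49/4 - 39/4 = 5/2.
  m(A_3) = 57/4 - 53/4 = 1.
  m(A_4) = 33/2 - 29/2 = 2.
  m(A_5) = 21 - 18 = 3.
Contributions c_i * m(A_i):
  (-4) * (2) = -8.
  (-3) * (5/2) = -15/2.
  (1) * (1) = 1.
  (-3/2) * (2) = -3.
  (3/2) * (3) = 9/2.
Total: -8 - 15/2 + 1 - 3 + 9/2 = -13.

-13


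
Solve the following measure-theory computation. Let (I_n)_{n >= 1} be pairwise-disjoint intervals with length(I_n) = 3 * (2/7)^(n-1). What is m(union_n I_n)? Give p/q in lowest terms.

By countable additivity of the Lebesgue measure on pairwise disjoint measurable sets,
  m(union_{n >= 1} I_n) = sum_{n >= 1} m(I_n) = sum_{n >= 1} a * r^(n-1),
  with a = 3 and r = 2/7.
Since 0 < r = 2/7 < 1, the geometric series converges:
  sum_{n >= 1} a * r^(n-1) = a / (1 - r).
  = 3 / (1 - 2/7)
  = 3 / (5/7)
  = 21/5.

21/5


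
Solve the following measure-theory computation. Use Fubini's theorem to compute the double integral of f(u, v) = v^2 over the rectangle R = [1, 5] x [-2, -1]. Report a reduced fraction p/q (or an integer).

f(u, v) is a tensor product of a function of u and a function of v, and both factors are bounded continuous (hence Lebesgue integrable) on the rectangle, so Fubini's theorem applies:
  integral_R f d(m x m) = (integral_a1^b1 1 du) * (integral_a2^b2 v^2 dv).
Inner integral in u: integral_{1}^{5} 1 du = (5^1 - 1^1)/1
  = 4.
Inner integral in v: integral_{-2}^{-1} v^2 dv = ((-1)^3 - (-2)^3)/3
  = 7/3.
Product: (4) * (7/3) = 28/3.

28/3


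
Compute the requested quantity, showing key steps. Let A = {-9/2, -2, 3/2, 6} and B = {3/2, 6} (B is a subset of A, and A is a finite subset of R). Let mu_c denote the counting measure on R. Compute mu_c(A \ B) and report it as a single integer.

Counting measure assigns mu_c(E) = |E| (number of elements) when E is finite. For B subset A, A \ B is the set of elements of A not in B, so |A \ B| = |A| - |B|.
|A| = 4, |B| = 2, so mu_c(A \ B) = 4 - 2 = 2.

2


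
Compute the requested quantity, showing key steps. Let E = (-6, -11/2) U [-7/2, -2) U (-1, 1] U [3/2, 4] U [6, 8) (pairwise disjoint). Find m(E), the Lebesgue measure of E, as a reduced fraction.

For pairwise disjoint intervals, m(union_i I_i) = sum_i m(I_i),
and m is invariant under swapping open/closed endpoints (single points have measure 0).
So m(E) = sum_i (b_i - a_i).
  I_1 has length -11/2 - (-6) = 1/2.
  I_2 has length -2 - (-7/2) = 3/2.
  I_3 has length 1 - (-1) = 2.
  I_4 has length 4 - 3/2 = 5/2.
  I_5 has length 8 - 6 = 2.
Summing:
  m(E) = 1/2 + 3/2 + 2 + 5/2 + 2 = 17/2.

17/2


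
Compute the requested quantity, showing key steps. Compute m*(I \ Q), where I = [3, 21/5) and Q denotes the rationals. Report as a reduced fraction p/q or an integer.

The interval I = [3, 21/5) has m(I) = 21/5 - 3 = 6/5 (endpoints are measure-zero, so open/closed/half-open agree). Write I = (I cap Q) u (I \ Q). The rationals in I are countable, so m*(I cap Q) = 0 (cover each rational by intervals whose total length is arbitrarily small). By countable subadditivity m*(I) <= m*(I cap Q) + m*(I \ Q), hence m*(I \ Q) >= m(I) = 6/5. The reverse inequality m*(I \ Q) <= m*(I) = 6/5 is trivial since (I \ Q) is a subset of I. Therefore m*(I \ Q) = 6/5.

6/5


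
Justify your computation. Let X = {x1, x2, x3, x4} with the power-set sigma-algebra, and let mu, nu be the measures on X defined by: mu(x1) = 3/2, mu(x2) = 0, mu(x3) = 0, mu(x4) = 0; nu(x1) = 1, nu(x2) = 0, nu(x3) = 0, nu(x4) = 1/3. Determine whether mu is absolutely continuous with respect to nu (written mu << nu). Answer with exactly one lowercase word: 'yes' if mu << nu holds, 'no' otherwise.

mu << nu means: every nu-null measurable set is also mu-null; equivalently, for every atom x, if nu({x}) = 0 then mu({x}) = 0.
Checking each atom:
  x1: nu = 1 > 0 -> no constraint.
  x2: nu = 0, mu = 0 -> consistent with mu << nu.
  x3: nu = 0, mu = 0 -> consistent with mu << nu.
  x4: nu = 1/3 > 0 -> no constraint.
No atom violates the condition. Therefore mu << nu.

yes


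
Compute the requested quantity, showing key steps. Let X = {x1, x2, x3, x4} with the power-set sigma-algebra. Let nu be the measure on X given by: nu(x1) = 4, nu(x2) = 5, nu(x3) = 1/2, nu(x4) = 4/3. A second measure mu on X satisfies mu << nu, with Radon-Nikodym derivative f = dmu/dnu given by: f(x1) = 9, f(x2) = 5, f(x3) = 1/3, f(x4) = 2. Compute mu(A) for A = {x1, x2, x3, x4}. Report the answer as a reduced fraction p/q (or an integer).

By the defining property of the Radon-Nikodym derivative, for every measurable set A,
  mu(A) = integral_A f dnu.
Since nu is a discrete measure concentrated on the atoms of X, the integral over A reduces to the sum
  mu(A) = sum_{x in A} f(x) * nu({x}).
Computing each term:
  x1: f(x1) * nu(x1) = 9 * 4 = 36.
  x2: f(x2) * nu(x2) = 5 * 5 = 25.
  x3: f(x3) * nu(x3) = 1/3 * 1/2 = 1/6.
  x4: f(x4) * nu(x4) = 2 * 4/3 = 8/3.
Summing: mu(A) = 36 + 25 + 1/6 + 8/3 = 383/6.

383/6


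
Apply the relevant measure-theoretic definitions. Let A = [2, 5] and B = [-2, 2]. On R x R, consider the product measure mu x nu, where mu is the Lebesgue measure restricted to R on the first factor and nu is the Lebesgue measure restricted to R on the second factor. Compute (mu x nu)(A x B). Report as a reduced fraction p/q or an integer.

For a measurable rectangle A x B, the product measure satisfies
  (mu x nu)(A x B) = mu(A) * nu(B).
  mu(A) = 3.
  nu(B) = 4.
  (mu x nu)(A x B) = 3 * 4 = 12.

12


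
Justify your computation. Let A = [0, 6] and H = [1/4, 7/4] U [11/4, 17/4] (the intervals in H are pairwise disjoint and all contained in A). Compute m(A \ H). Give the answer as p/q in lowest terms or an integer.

The ambient interval has length m(A) = 6 - 0 = 6.
Since the holes are disjoint and sit inside A, by finite additivity
  m(H) = sum_i (b_i - a_i), and m(A \ H) = m(A) - m(H).
Computing the hole measures:
  m(H_1) = 7/4 - 1/4 = 3/2.
  m(H_2) = 17/4 - 11/4 = 3/2.
Summed: m(H) = 3/2 + 3/2 = 3.
So m(A \ H) = 6 - 3 = 3.

3


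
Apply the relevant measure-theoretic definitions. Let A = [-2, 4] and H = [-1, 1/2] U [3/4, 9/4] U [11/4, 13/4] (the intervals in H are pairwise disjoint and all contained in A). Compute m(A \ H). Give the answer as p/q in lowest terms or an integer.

The ambient interval has length m(A) = 4 - (-2) = 6.
Since the holes are disjoint and sit inside A, by finite additivity
  m(H) = sum_i (b_i - a_i), and m(A \ H) = m(A) - m(H).
Computing the hole measures:
  m(H_1) = 1/2 - (-1) = 3/2.
  m(H_2) = 9/4 - 3/4 = 3/2.
  m(H_3) = 13/4 - 11/4 = 1/2.
Summed: m(H) = 3/2 + 3/2 + 1/2 = 7/2.
So m(A \ H) = 6 - 7/2 = 5/2.

5/2


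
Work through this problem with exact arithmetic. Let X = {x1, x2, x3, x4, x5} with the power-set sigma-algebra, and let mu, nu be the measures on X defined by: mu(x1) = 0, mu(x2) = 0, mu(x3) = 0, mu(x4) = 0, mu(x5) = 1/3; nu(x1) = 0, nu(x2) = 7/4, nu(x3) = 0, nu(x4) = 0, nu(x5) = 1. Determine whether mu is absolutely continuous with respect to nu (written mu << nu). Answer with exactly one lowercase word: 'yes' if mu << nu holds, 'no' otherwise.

mu << nu means: every nu-null measurable set is also mu-null; equivalently, for every atom x, if nu({x}) = 0 then mu({x}) = 0.
Checking each atom:
  x1: nu = 0, mu = 0 -> consistent with mu << nu.
  x2: nu = 7/4 > 0 -> no constraint.
  x3: nu = 0, mu = 0 -> consistent with mu << nu.
  x4: nu = 0, mu = 0 -> consistent with mu << nu.
  x5: nu = 1 > 0 -> no constraint.
No atom violates the condition. Therefore mu << nu.

yes


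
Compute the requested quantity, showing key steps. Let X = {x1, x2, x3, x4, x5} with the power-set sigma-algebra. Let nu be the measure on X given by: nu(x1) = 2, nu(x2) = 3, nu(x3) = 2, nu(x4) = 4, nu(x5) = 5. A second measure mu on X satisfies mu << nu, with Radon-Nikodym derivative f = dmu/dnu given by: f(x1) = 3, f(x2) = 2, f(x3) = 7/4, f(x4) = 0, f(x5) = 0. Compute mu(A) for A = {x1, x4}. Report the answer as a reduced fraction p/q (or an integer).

By the defining property of the Radon-Nikodym derivative, for every measurable set A,
  mu(A) = integral_A f dnu.
Since nu is a discrete measure concentrated on the atoms of X, the integral over A reduces to the sum
  mu(A) = sum_{x in A} f(x) * nu({x}).
Computing each term:
  x1: f(x1) * nu(x1) = 3 * 2 = 6.
  x4: f(x4) * nu(x4) = 0 * 4 = 0.
Summing: mu(A) = 6 + 0 = 6.

6


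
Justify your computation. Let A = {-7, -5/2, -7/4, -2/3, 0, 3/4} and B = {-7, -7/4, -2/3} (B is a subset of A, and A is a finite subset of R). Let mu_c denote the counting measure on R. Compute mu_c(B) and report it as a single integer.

Counting measure assigns mu_c(E) = |E| (number of elements) when E is finite.
B has 3 element(s), so mu_c(B) = 3.

3


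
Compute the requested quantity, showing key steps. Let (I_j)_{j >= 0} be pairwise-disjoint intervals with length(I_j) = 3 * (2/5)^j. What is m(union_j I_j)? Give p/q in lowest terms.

By countable additivity of the Lebesgue measure on pairwise disjoint measurable sets,
  m(union_{j >= 0} I_j) = sum_{j >= 0} m(I_j) = sum_{j >= 0} a * r^j,
  with a = 3 and r = 2/5.
Since 0 < r = 2/5 < 1, the geometric series converges:
  sum_{j >= 0} a * r^j = a / (1 - r).
  = 3 / (1 - 2/5)
  = 3 / (3/5)
  = 5.

5


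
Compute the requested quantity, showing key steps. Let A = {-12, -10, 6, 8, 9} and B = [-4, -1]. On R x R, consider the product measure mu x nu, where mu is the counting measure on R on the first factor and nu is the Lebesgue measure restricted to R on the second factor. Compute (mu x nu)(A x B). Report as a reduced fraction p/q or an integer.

For a measurable rectangle A x B, the product measure satisfies
  (mu x nu)(A x B) = mu(A) * nu(B).
  mu(A) = 5.
  nu(B) = 3.
  (mu x nu)(A x B) = 5 * 3 = 15.

15


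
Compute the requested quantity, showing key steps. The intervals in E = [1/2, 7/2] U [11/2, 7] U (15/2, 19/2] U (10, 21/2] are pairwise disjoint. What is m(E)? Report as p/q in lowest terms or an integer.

For pairwise disjoint intervals, m(union_i I_i) = sum_i m(I_i),
and m is invariant under swapping open/closed endpoints (single points have measure 0).
So m(E) = sum_i (b_i - a_i).
  I_1 has length 7/2 - 1/2 = 3.
  I_2 has length 7 - 11/2 = 3/2.
  I_3 has length 19/2 - 15/2 = 2.
  I_4 has length 21/2 - 10 = 1/2.
Summing:
  m(E) = 3 + 3/2 + 2 + 1/2 = 7.

7


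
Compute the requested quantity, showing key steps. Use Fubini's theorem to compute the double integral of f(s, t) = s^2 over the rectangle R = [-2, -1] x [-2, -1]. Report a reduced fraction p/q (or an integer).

f(s, t) is a tensor product of a function of s and a function of t, and both factors are bounded continuous (hence Lebesgue integrable) on the rectangle, so Fubini's theorem applies:
  integral_R f d(m x m) = (integral_a1^b1 s^2 ds) * (integral_a2^b2 1 dt).
Inner integral in s: integral_{-2}^{-1} s^2 ds = ((-1)^3 - (-2)^3)/3
  = 7/3.
Inner integral in t: integral_{-2}^{-1} 1 dt = ((-1)^1 - (-2)^1)/1
  = 1.
Product: (7/3) * (1) = 7/3.

7/3


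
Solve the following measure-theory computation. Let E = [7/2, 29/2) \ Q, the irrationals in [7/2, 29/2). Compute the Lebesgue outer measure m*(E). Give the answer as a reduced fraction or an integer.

The interval I = [7/2, 29/2) has m(I) = 29/2 - 7/2 = 11 (endpoints are measure-zero, so open/closed/half-open agree). Write I = (I cap Q) u (I \ Q). The rationals in I are countable, so m*(I cap Q) = 0 (cover each rational by intervals whose total length is arbitrarily small). By countable subadditivity m*(I) <= m*(I cap Q) + m*(I \ Q), hence m*(I \ Q) >= m(I) = 11. The reverse inequality m*(I \ Q) <= m*(I) = 11 is trivial since (I \ Q) is a subset of I. Therefore m*(I \ Q) = 11.

11


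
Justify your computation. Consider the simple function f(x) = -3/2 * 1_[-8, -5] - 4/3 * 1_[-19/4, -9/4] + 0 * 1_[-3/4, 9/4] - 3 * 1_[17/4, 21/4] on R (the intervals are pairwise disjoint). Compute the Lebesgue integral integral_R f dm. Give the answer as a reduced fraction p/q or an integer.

For a simple function f = sum_i c_i * 1_{A_i} with disjoint A_i,
  integral f dm = sum_i c_i * m(A_i).
Lengths of the A_i:
  m(A_1) = -5 - (-8) = 3.
  m(A_2) = -9/4 - (-19/4) = 5/2.
  m(A_3) = 9/4 - (-3/4) = 3.
  m(A_4) = 21/4 - 17/4 = 1.
Contributions c_i * m(A_i):
  (-3/2) * (3) = -9/2.
  (-4/3) * (5/2) = -10/3.
  (0) * (3) = 0.
  (-3) * (1) = -3.
Total: -9/2 - 10/3 + 0 - 3 = -65/6.

-65/6
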